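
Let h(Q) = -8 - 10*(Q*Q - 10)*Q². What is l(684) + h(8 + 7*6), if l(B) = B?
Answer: -62249324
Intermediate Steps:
h(Q) = -8 - 10*Q²*(-10 + Q²) (h(Q) = -8 - 10*(Q² - 10)*Q² = -8 - 10*(-10 + Q²)*Q² = -8 - 10*Q²*(-10 + Q²))
l(684) + h(8 + 7*6) = 684 + (-8 - 10*(8 + 7*6)⁴ + 100*(8 + 7*6)²) = 684 + (-8 - 10*(8 + 42)⁴ + 100*(8 + 42)²) = 684 + (-8 - 10*50⁴ + 100*50²) = 684 + (-8 - 10*6250000 + 100*2500) = 684 + (-8 - 62500000 + 250000) = 684 - 62250008 = -62249324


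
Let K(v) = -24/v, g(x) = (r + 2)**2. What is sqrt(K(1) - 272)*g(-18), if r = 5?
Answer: 98*I*sqrt(74) ≈ 843.03*I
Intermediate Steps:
g(x) = 49 (g(x) = (5 + 2)**2 = 7**2 = 49)
sqrt(K(1) - 272)*g(-18) = sqrt(-24/1 - 272)*49 = sqrt(-24*1 - 272)*49 = sqrt(-24 - 272)*49 = sqrt(-296)*49 = (2*I*sqrt(74))*49 = 98*I*sqrt(74)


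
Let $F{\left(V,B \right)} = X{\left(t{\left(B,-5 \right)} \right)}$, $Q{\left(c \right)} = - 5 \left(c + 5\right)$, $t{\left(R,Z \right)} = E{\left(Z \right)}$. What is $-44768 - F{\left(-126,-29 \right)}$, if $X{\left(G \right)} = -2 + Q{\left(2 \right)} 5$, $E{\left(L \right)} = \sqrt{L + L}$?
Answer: $-44591$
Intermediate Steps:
$E{\left(L \right)} = \sqrt{2} \sqrt{L}$ ($E{\left(L \right)} = \sqrt{2 L} = \sqrt{2} \sqrt{L}$)
$t{\left(R,Z \right)} = \sqrt{2} \sqrt{Z}$
$Q{\left(c \right)} = -25 - 5 c$ ($Q{\left(c \right)} = - 5 \left(5 + c\right) = -25 - 5 c$)
$X{\left(G \right)} = -177$ ($X{\left(G \right)} = -2 + \left(-25 - 10\right) 5 = -2 - 175 = -177$)
$F{\left(V,B \right)} = -177$
$-44768 - F{\left(-126,-29 \right)} = -44768 - -177 = -44768 + 177 = -44591$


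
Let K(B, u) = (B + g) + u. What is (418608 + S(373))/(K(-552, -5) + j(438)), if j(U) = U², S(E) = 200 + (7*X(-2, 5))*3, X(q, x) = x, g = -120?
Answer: 418913/191167 ≈ 2.1913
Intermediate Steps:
K(B, u) = -120 + B + u (K(B, u) = (B - 120) + u = (-120 + B) + u = -120 + B + u)
S(E) = 305 (S(E) = 200 + (7*5)*3 = 200 + 35*3 = 200 + 105 = 305)
(418608 + S(373))/(K(-552, -5) + j(438)) = (418608 + 305)/((-120 - 552 - 5) + 438²) = 418913/(-677 + 191844) = 418913/191167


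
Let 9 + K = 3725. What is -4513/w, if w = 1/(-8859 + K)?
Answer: 23210359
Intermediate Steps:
K = 3716 (K = -9 + 3725 = 3716)
w = -1/5143 (w = 1/(-8859 + 3716) = 1/(-5143) = -1/5143 ≈ -0.00019444)
-4513/w = -4513/(-1/5143) = -4513*(-5143) = 23210359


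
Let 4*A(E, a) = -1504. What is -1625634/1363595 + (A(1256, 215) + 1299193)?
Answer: 1771058741481/1363595 ≈ 1.2988e+6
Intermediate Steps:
A(E, a) = -376 (A(E, a) = (1/4)*(-1504) = -376)
-1625634/1363595 + (A(1256, 215) + 1299193) = -1625634/1363595 + (-376 + 1299193) = -1625634*1/1363595 + 1298817 = -1625634/1363595 + 1298817 = 1771058741481/1363595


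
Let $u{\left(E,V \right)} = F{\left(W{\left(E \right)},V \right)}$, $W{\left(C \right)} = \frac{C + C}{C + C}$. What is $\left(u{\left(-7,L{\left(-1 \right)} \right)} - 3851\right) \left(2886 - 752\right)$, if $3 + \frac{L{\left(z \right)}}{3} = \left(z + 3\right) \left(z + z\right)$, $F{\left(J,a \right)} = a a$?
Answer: $-7276940$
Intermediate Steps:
$W{\left(C \right)} = 1$ ($W{\left(C \right)} = \frac{2 C}{2 C} = 2 C \frac{1}{2 C} = 1$)
$F{\left(J,a \right)} = a^{2}$
$L{\left(z \right)} = -9 + 6 z \left(3 + z\right)$ ($L{\left(z \right)} = -9 + 3 \left(z + 3\right) \left(z + z\right) = -9 + 3 \left(3 + z\right) 2 z = -9 + 3 \cdot 2 z \left(3 + z\right) = -9 + 6 z \left(3 + z\right)$)
$u{\left(E,V \right)} = V^{2}$
$\left(u{\left(-7,L{\left(-1 \right)} \right)} - 3851\right) \left(2886 - 752\right) = \left(\left(-9 + 6 \left(-1\right)^{2} + 18 \left(-1\right)\right)^{2} - 3851\right) \left(2886 - 752\right) = \left(\left(-9 + 6 \cdot 1 - 18\right)^{2} - 3851\right) 2134 = \left(\left(-9 + 6 - 18\right)^{2} - 3851\right) 2134 = \left(\left(-21\right)^{2} - 3851\right) 2134 = \left(441 - 3851\right) 2134 = \left(-3410\right) 2134 = -7276940$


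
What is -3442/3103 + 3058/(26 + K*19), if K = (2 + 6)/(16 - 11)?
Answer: 23237113/437523 ≈ 53.111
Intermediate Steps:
K = 8/5 ≈ 1.6000
-3442/3103 + 3058/(26 + K*19) = -3442/3103 + 3058/(26 + (8/5)*19) = -3442*1/3103 + 3058/(26 + 152/5) = -3442/3103 + 3058/(282/5) = -3442/3103 + 3058*(5/282) = -3442/3103 + 7645/141 = 23237113/437523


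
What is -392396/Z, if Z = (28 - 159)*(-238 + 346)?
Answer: 98099/3537 ≈ 27.735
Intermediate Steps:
Z = -14148 (Z = -131*108 = -14148)
-392396/Z = -392396/(-14148) = -392396*(-1/14148) = 98099/3537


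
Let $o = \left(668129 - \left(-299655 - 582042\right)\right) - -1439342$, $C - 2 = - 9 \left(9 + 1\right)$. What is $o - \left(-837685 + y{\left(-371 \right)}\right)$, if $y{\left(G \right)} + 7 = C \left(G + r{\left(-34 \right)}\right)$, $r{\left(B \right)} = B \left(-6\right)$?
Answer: $3812164$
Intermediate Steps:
$r{\left(B \right)} = - 6 B$
$C = -88$ ($C = 2 - 9 \left(9 + 1\right) = 2 - 90 = -88$)
$y{\left(G \right)} = -17959 - 88 G$ ($y{\left(G \right)} = -7 - 88 \left(G - -204\right) = -7 - 88 \left(G + 204\right) = -7 - 88 \left(204 + G\right) = -7 - \left(17952 + 88 G\right) = -17959 - 88 G$)
$o = 2989168$ ($o = \left(668129 - -881697\right) + 1439342 = \left(668129 + 881697\right) + 1439342 = 1549826 + 1439342 = 2989168$)
$o - \left(-837685 + y{\left(-371 \right)}\right) = 2989168 - \left(-837685 - -14689\right) = 2989168 - \left(-837685 + \left(-17959 + 32648\right)\right) = 2989168 - \left(-837685 + 14689\right) = 2989168 - -822996 = 2989168 + 822996 = 3812164$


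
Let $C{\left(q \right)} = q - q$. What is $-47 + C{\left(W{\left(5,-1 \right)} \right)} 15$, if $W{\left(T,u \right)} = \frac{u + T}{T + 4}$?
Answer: $-47$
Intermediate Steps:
$W{\left(T,u \right)} = \frac{T + u}{4 + T}$
$C{\left(q \right)} = 0$
$-47 + C{\left(W{\left(5,-1 \right)} \right)} 15 = -47 + 0 \cdot 15 = -47 + 0 = -47$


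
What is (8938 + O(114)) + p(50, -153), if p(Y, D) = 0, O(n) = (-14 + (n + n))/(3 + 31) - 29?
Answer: 151560/17 ≈ 8915.3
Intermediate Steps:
O(n) = -500/17 + n/17 (O(n) = (-14 + 2*n)/34 - 29 = (-14 + 2*n)*(1/34) - 29 = (-7/17 + n/17) - 29 = -500/17 + n/17)
(8938 + O(114)) + p(50, -153) = (8938 + (-500/17 + (1/17)*114)) + 0 = (8938 + (-500/17 + 114/17)) + 0 = (8938 - 386/17) + 0 = 151560/17 + 0 = 151560/17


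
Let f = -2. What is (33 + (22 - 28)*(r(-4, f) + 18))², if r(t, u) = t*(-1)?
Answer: 9801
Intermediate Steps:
r(t, u) = -t
(33 + (22 - 28)*(r(-4, f) + 18))² = (33 + (22 - 28)*(-1*(-4) + 18))² = (33 - 6*(4 + 18))² = (33 - 6*22)² = (33 - 132)² = (-99)² = 9801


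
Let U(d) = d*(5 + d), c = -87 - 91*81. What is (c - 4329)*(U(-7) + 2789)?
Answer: -33038961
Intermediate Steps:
c = -7458 (c = -87 - 7371 = -7458)
(c - 4329)*(U(-7) + 2789) = (-7458 - 4329)*(-7*(5 - 7) + 2789) = -11787*(-7*(-2) + 2789) = -11787*(14 + 2789) = -11787*2803 = -33038961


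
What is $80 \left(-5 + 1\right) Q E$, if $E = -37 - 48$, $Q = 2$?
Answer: $54400$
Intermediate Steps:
$E = -85$
$80 \left(-5 + 1\right) Q E = 80 \left(-5 + 1\right) 2 \left(-85\right) = 80 \left(\left(-4\right) 2\right) \left(-85\right) = 80 \left(-8\right) \left(-85\right) = \left(-640\right) \left(-85\right) = 54400$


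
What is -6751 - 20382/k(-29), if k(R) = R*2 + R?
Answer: -188985/29 ≈ -6516.7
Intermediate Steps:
k(R) = 3*R (k(R) = 2*R + R = 3*R)
-6751 - 20382/k(-29) = -6751 - 20382/(3*(-29)) = -6751 - 20382/(-87) = -6751 - 20382*(-1)/87 = -6751 - 1*(-6794/29) = -6751 + 6794/29 = -188985/29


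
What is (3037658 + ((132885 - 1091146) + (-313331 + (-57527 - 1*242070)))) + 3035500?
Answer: 4501969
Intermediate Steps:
(3037658 + ((132885 - 1091146) + (-313331 + (-57527 - 1*242070)))) + 3035500 = (3037658 + (-958261 + (-313331 + (-57527 - 242070)))) + 3035500 = (3037658 + (-958261 + (-313331 - 299597))) + 3035500 = (3037658 + (-958261 - 612928)) + 3035500 = (3037658 - 1571189) + 3035500 = 1466469 + 3035500 = 4501969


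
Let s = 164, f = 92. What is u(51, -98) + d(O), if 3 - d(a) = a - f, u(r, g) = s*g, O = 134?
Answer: -16111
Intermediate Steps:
u(r, g) = 164*g
d(a) = 95 - a (d(a) = 3 - (a - 1*92) = 3 - (a - 92) = 3 - (-92 + a) = 3 + (92 - a) = 95 - a)
u(51, -98) + d(O) = 164*(-98) + (95 - 1*134) = -16072 + (95 - 134) = -16072 - 39 = -16111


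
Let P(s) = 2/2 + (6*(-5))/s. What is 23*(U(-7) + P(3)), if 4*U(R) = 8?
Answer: -161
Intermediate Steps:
U(R) = 2 (U(R) = (¼)*8 = 2)
P(s) = 1 - 30/s (P(s) = 2*(½) - 30/s = 1 - 30/s)
23*(U(-7) + P(3)) = 23*(2 + (-30 + 3)/3) = 23*(2 + (⅓)*(-27)) = 23*(2 - 9) = 23*(-7) = -161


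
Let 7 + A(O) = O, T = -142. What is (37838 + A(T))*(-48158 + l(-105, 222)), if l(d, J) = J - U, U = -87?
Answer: -1803380961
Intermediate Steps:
l(d, J) = 87 + J (l(d, J) = J - 1*(-87) = J + 87 = 87 + J)
A(O) = -7 + O
(37838 + A(T))*(-48158 + l(-105, 222)) = (37838 + (-7 - 142))*(-48158 + (87 + 222)) = (37838 - 149)*(-48158 + 309) = 37689*(-47849) = -1803380961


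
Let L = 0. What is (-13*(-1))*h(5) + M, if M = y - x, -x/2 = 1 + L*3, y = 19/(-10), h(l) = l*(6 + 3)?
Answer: 5851/10 ≈ 585.10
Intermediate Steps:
h(l) = 9*l (h(l) = l*9 = 9*l)
y = -19/10 (y = 19*(-⅒) = -19/10 ≈ -1.9000)
x = -2 (x = -2*(1 + 0*3) = -2*(1 + 0) = -2*1 = -2)
M = ⅒ (M = -19/10 - 1*(-2) = -19/10 + 2 = ⅒ ≈ 0.10000)
(-13*(-1))*h(5) + M = (-13*(-1))*(9*5) + ⅒ = 13*45 + ⅒ = 585 + ⅒ = 5851/10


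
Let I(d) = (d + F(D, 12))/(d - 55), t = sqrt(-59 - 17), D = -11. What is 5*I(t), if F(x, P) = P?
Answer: 10*(sqrt(19) - 6*I)/(2*sqrt(19) + 55*I) ≈ -0.94163 - 0.94178*I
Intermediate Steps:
t = 2*I*sqrt(19) (t = sqrt(-76) = 2*I*sqrt(19) ≈ 8.7178*I)
I(d) = (12 + d)/(-55 + d) (I(d) = (d + 12)/(d - 55) = (12 + d)/(-55 + d))
5*I(t) = 5*((12 + 2*I*sqrt(19))/(-55 + 2*I*sqrt(19))) = 5*(12 + 2*I*sqrt(19))/(-55 + 2*I*sqrt(19))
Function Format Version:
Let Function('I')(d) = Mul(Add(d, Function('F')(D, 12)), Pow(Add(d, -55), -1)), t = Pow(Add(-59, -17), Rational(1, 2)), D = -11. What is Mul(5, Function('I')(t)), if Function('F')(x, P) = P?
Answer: Mul(10, Pow(Add(Mul(2, Pow(19, Rational(1, 2))), Mul(55, I)), -1), Add(Pow(19, Rational(1, 2)), Mul(-6, I))) ≈ Add(-0.94163, Mul(-0.94178, I))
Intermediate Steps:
t = Mul(2, I, Pow(19, Rational(1, 2))) (t = Pow(-76, Rational(1, 2)) = Mul(2, I, Pow(19, Rational(1, 2))) ≈ Mul(8.7178, I))
Function('I')(d) = Mul(Pow(Add(-55, d), -1), Add(12, d)) (Function('I')(d) = Mul(Add(d, 12), Pow(Add(d, -55), -1)) = Mul(Add(12, d), Pow(Add(-55, d), -1)) = Mul(Pow(Add(-55, d), -1), Add(12, d)))
Mul(5, Function('I')(t)) = Mul(5, Mul(Pow(Add(-55, Mul(2, I, Pow(19, Rational(1, 2)))), -1), Add(12, Mul(2, I, Pow(19, Rational(1, 2)))))) = Mul(5, Pow(Add(-55, Mul(2, I, Pow(19, Rational(1, 2)))), -1), Add(12, Mul(2, I, Pow(19, Rational(1, 2)))))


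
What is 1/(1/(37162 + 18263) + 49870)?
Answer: 55425/2764044751 ≈ 2.0052e-5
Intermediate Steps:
1/(1/(37162 + 18263) + 49870) = 1/(1/55425 + 49870) = 1/(2764044751/55425) = 55425/2764044751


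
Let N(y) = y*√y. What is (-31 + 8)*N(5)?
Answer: -115*√5 ≈ -257.15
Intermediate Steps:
N(y) = y^(3/2)
(-31 + 8)*N(5) = (-31 + 8)*5^(3/2) = -115*√5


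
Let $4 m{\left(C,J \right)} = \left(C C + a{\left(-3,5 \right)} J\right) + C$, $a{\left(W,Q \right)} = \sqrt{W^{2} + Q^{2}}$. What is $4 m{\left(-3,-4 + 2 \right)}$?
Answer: $6 - 2 \sqrt{34} \approx -5.6619$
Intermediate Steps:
$a{\left(W,Q \right)} = \sqrt{Q^{2} + W^{2}}$
$m{\left(C,J \right)} = \frac{C}{4} + \frac{C^{2}}{4} + \frac{J \sqrt{34}}{4}$ ($m{\left(C,J \right)} = \frac{\left(C C + \sqrt{5^{2} + \left(-3\right)^{2}} J\right) + C}{4} = \frac{\left(C^{2} + \sqrt{25 + 9} J\right) + C}{4} = \frac{\left(C^{2} + \sqrt{34} J\right) + C}{4} = \frac{\left(C^{2} + J \sqrt{34}\right) + C}{4} = \frac{C + C^{2} + J \sqrt{34}}{4} = \frac{C}{4} + \frac{C^{2}}{4} + \frac{J \sqrt{34}}{4}$)
$4 m{\left(-3,-4 + 2 \right)} = 4 \left(\frac{1}{4} \left(-3\right) + \frac{\left(-3\right)^{2}}{4} + \frac{\left(-4 + 2\right) \sqrt{34}}{4}\right) = 4 \left(- \frac{3}{4} + \frac{1}{4} \cdot 9 + \frac{1}{4} \left(-2\right) \sqrt{34}\right) = 4 \left(- \frac{3}{4} + \frac{9}{4} - \frac{\sqrt{34}}{2}\right) = 4 \left(\frac{3}{2} - \frac{\sqrt{34}}{2}\right) = 6 - 2 \sqrt{34}$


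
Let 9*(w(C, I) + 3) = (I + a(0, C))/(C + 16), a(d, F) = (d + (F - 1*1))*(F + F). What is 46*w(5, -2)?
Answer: -24334/189 ≈ -128.75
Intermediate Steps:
a(d, F) = 2*F*(-1 + F + d) (a(d, F) = (d + (F - 1))*(2*F) = (d + (-1 + F))*(2*F) = (-1 + F + d)*(2*F) = 2*F*(-1 + F + d))
w(C, I) = -3 + (I + 2*C*(-1 + C))/(9*(16 + C)) (w(C, I) = -3 + ((I + 2*C*(-1 + C + 0))/(C + 16))/9 = -3 + ((I + 2*C*(-1 + C))/(16 + C))/9 = -3 + (I + 2*C*(-1 + C))/(9*(16 + C)))
46*w(5, -2) = 46*((-432 - 2 - 29*5 + 2*5**2)/(9*(16 + 5))) = 46*((1/9)*(-432 - 2 - 145 + 2*25)/21) = 46*((1/9)*(1/21)*(-432 - 2 - 145 + 50)) = 46*((1/9)*(1/21)*(-529)) = 46*(-529/189) = -24334/189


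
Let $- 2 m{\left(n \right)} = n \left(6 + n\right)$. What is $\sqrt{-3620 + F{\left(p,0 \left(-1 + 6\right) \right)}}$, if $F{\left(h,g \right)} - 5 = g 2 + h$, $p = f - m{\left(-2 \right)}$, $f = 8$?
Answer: $i \sqrt{3611} \approx 60.092 i$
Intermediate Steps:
$m{\left(n \right)} = - \frac{n \left(6 + n\right)}{2}$
$p = 4$ ($p = 8 - \left(- \frac{1}{2}\right) \left(-2\right) \left(6 - 2\right) = 8 - \left(- \frac{1}{2}\right) \left(-2\right) 4 = 8 - 4 = 4$)
$F{\left(h,g \right)} = 5 + h + 2 g$ ($F{\left(h,g \right)} = 5 + \left(g 2 + h\right) = 5 + \left(2 g + h\right) = 5 + \left(h + 2 g\right) = 5 + h + 2 g$)
$\sqrt{-3620 + F{\left(p,0 \left(-1 + 6\right) \right)}} = \sqrt{-3620 + \left(5 + 4 + 2 \cdot 0 \left(-1 + 6\right)\right)} = \sqrt{-3620 + \left(5 + 4 + 2 \cdot 0 \cdot 5\right)} = \sqrt{-3620 + \left(5 + 4 + 2 \cdot 0\right)} = \sqrt{-3620 + \left(5 + 4 + 0\right)} = \sqrt{-3620 + 9} = \sqrt{-3611} = i \sqrt{3611}$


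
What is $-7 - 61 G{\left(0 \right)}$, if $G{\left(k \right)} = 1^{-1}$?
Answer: $-68$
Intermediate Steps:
$G{\left(k \right)} = 1$
$-7 - 61 G{\left(0 \right)} = -7 - 61 = -68$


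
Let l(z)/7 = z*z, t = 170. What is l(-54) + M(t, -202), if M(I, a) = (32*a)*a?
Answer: 1326140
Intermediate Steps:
M(I, a) = 32*a²
l(z) = 7*z² (l(z) = 7*(z*z) = 7*z²)
l(-54) + M(t, -202) = 7*(-54)² + 32*(-202)² = 7*2916 + 32*40804 = 20412 + 1305728 = 1326140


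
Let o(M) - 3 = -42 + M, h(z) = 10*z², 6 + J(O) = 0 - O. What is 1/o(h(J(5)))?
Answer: 1/1171 ≈ 0.00085397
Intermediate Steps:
J(O) = -6 - O (J(O) = -6 + (0 - O) = -6 - O)
o(M) = -39 + M (o(M) = 3 + (-42 + M) = -39 + M)
1/o(h(J(5))) = 1/(-39 + 10*(-6 - 1*5)²) = 1/(-39 + 10*(-6 - 5)²) = 1/(-39 + 10*(-11)²) = 1/(-39 + 10*121) = 1/(-39 + 1210) = 1/1171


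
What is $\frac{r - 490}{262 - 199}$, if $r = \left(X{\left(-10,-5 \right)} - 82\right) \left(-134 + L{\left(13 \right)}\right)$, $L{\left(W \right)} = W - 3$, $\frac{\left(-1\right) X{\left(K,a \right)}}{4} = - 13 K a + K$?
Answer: $- \frac{35298}{7} \approx -5042.6$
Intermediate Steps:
$X{\left(K,a \right)} = - 4 K + 52 K a$ ($X{\left(K,a \right)} = - 4 \left(- 13 K a + K\right) = - 4 \left(K - 13 K a\right) = - 4 K + 52 K a$)
$L{\left(W \right)} = -3 + W$ ($L{\left(W \right)} = W - 3 = -3 + W$)
$r = -317192$ ($r = \left(4 \left(-10\right) \left(-1 + 13 \left(-5\right)\right) - 82\right) \left(-134 + \left(-3 + 13\right)\right) = \left(4 \left(-10\right) \left(-1 - 65\right) - 82\right) \left(-134 + 10\right) = \left(4 \left(-10\right) \left(-66\right) - 82\right) \left(-124\right) = \left(2640 - 82\right) \left(-124\right) = 2558 \left(-124\right) = -317192$)
$\frac{r - 490}{262 - 199} = \frac{-317192 - 490}{262 - 199} = - \frac{317682}{63} = \left(-317682\right) \frac{1}{63} = - \frac{35298}{7}$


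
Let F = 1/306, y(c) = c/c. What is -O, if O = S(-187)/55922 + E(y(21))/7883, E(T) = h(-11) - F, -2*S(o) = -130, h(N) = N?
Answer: 7874126/33723734139 ≈ 0.00023349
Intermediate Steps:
y(c) = 1
F = 1/306 ≈ 0.0032680
S(o) = 65 (S(o) = -1/2*(-130) = 65)
E(T) = -3367/306 (E(T) = -11 - 1*1/306 = -11 - 1/306 = -3367/306)
O = -7874126/33723734139 (O = 65/55922 - 3367/306/7883 = 65*(1/55922) - 3367/306*1/7883 = 65/55922 - 3367/2412198 = -7874126/33723734139 ≈ -0.00023349)
-O = -1*(-7874126/33723734139) = 7874126/33723734139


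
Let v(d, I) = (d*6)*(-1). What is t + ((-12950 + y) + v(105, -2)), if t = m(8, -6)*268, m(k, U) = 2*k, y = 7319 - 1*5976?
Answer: -7949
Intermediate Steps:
y = 1343 (y = 7319 - 5976 = 1343)
v(d, I) = -6*d (v(d, I) = (6*d)*(-1) = -6*d)
t = 4288 (t = (2*8)*268 = 16*268 = 4288)
t + ((-12950 + y) + v(105, -2)) = 4288 + ((-12950 + 1343) - 6*105) = 4288 + (-11607 - 630) = 4288 - 12237 = -7949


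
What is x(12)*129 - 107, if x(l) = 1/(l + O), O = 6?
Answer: -599/6 ≈ -99.833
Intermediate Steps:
x(l) = 1/(6 + l) (x(l) = 1/(l + 6) = 1/(6 + l))
x(12)*129 - 107 = 129/(6 + 12) - 107 = 129/18 - 107 = (1/18)*129 - 107 = 43/6 - 107 = -599/6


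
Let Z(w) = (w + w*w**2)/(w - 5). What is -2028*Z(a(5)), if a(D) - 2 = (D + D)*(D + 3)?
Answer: -1118340600/77 ≈ -1.4524e+7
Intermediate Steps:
a(D) = 2 + 2*D*(3 + D) (a(D) = 2 + (D + D)*(D + 3) = 2 + (2*D)*(3 + D) = 2 + 2*D*(3 + D))
Z(w) = (w + w**3)/(-5 + w)
-2028*Z(a(5)) = -2028*((2 + 2*5**2 + 6*5) + (2 + 2*5**2 + 6*5)**3)/(-5 + (2 + 2*5**2 + 6*5)) = -2028*((2 + 2*25 + 30) + (2 + 2*25 + 30)**3)/(-5 + (2 + 2*25 + 30)) = -2028*((2 + 50 + 30) + (2 + 50 + 30)**3)/(-5 + (2 + 50 + 30)) = -2028*(82 + 82**3)/(-5 + 82) = -2028*(82 + 551368)/77 = -2028*551450/77 = -1118340600/77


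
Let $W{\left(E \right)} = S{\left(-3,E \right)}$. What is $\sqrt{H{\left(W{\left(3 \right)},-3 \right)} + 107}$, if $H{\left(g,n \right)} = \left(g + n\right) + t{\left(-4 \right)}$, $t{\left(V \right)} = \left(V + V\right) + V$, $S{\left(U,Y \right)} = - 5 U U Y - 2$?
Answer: $3 i \sqrt{5} \approx 6.7082 i$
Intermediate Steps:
$S{\left(U,Y \right)} = -2 - 5 Y U^{2}$ ($S{\left(U,Y \right)} = - 5 U^{2} Y - 2 = - 5 Y U^{2} - 2 = -2 - 5 Y U^{2}$)
$W{\left(E \right)} = -2 - 45 E$ ($W{\left(E \right)} = -2 - 5 E \left(-3\right)^{2} = -2 - 5 E 9 = -2 - 45 E$)
$t{\left(V \right)} = 3 V$ ($t{\left(V \right)} = 2 V + V = 3 V$)
$H{\left(g,n \right)} = -12 + g + n$ ($H{\left(g,n \right)} = \left(g + n\right) + 3 \left(-4\right) = \left(g + n\right) - 12 = -12 + g + n$)
$\sqrt{H{\left(W{\left(3 \right)},-3 \right)} + 107} = \sqrt{\left(-12 - 137 - 3\right) + 107} = \sqrt{-152 + 107} = \sqrt{-45} = 3 i \sqrt{5}$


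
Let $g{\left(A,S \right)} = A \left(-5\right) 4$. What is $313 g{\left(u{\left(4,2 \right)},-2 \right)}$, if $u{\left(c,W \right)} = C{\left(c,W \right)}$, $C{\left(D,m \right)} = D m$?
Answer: $-50080$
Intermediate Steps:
$u{\left(c,W \right)} = W c$ ($u{\left(c,W \right)} = c W = W c$)
$g{\left(A,S \right)} = - 20 A$ ($g{\left(A,S \right)} = - 5 A 4 = - 20 A$)
$313 g{\left(u{\left(4,2 \right)},-2 \right)} = 313 \left(- 20 \cdot 2 \cdot 4\right) = 313 \left(\left(-20\right) 8\right) = 313 \left(-160\right) = -50080$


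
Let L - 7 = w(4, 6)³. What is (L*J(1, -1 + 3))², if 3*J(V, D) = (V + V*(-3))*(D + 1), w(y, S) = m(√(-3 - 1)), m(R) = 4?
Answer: 20164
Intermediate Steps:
w(y, S) = 4
J(V, D) = -2*V*(1 + D)/3 (J(V, D) = ((V + V*(-3))*(D + 1))/3 = ((V - 3*V)*(1 + D))/3 = ((-2*V)*(1 + D))/3 = (-2*V*(1 + D))/3 = -2*V*(1 + D)/3)
L = 71 (L = 7 + 4³ = 7 + 64 = 71)
(L*J(1, -1 + 3))² = (71*(-⅔*1*(1 + (-1 + 3))))² = (71*(-⅔*1*(1 + 2)))² = (71*(-⅔*1*3))² = (71*(-2))² = (-142)² = 20164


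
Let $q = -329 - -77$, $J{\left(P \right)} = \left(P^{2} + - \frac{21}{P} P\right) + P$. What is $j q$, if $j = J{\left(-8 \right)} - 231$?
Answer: $49392$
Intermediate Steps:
$J{\left(P \right)} = -21 + P + P^{2}$ ($J{\left(P \right)} = \left(P^{2} - 21\right) + P = \left(-21 + P^{2}\right) + P = -21 + P + P^{2}$)
$j = -196$ ($j = \left(-21 - 8 + \left(-8\right)^{2}\right) - 231 = \left(-21 - 8 + 64\right) - 231 = 35 - 231 = -196$)
$q = -252$ ($q = -329 + 77 = -252$)
$j q = \left(-196\right) \left(-252\right) = 49392$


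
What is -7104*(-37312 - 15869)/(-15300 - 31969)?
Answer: -377797824/47269 ≈ -7992.5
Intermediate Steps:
-7104*(-37312 - 15869)/(-15300 - 31969) = -7104/((-47269/(-53181))) = -7104/((-47269*(-1/53181))) = -7104/47269/53181 = -7104*53181/47269 = -377797824/47269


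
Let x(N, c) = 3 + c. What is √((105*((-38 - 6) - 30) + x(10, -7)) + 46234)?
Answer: 2*√9615 ≈ 196.11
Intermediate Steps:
√((105*((-38 - 6) - 30) + x(10, -7)) + 46234) = √((105*((-38 - 6) - 30) + (3 - 7)) + 46234) = √((105*(-44 - 30) - 4) + 46234) = √((105*(-74) - 4) + 46234) = √((-7770 - 4) + 46234) = √(-7774 + 46234) = √38460 = 2*√9615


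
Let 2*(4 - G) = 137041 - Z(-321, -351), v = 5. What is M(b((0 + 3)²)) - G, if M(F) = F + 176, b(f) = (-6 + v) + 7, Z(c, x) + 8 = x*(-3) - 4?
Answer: 68178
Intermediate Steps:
Z(c, x) = -12 - 3*x (Z(c, x) = -8 + (x*(-3) - 4) = -8 + (-3*x - 4) = -8 + (-4 - 3*x) = -12 - 3*x)
b(f) = 6 (b(f) = (-6 + 5) + 7 = -1 + 7 = 6)
G = -67996 (G = 4 - (137041 - (-12 - 3*(-351)))/2 = 4 - (137041 - (-12 + 1053))/2 = 4 - (137041 - 1*1041)/2 = 4 - (137041 - 1041)/2 = 4 - ½*136000 = 4 - 68000 = -67996)
M(F) = 176 + F
M(b((0 + 3)²)) - G = (176 + 6) - 1*(-67996) = 182 + 67996 = 68178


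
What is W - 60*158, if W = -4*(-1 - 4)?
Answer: -9460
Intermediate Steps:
W = 20 (W = -4*(-5) = 20)
W - 60*158 = 20 - 60*158 = 20 - 9480 = -9460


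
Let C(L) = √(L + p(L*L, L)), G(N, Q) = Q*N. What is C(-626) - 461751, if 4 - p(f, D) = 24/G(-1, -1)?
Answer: -461751 + I*√646 ≈ -4.6175e+5 + 25.417*I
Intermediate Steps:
G(N, Q) = N*Q
p(f, D) = -20 (p(f, D) = 4 - 24/((-1*(-1))) = 4 - 24/1 = 4 - 24 = -20)
C(L) = √(-20 + L) (C(L) = √(L - 20) = √(-20 + L))
C(-626) - 461751 = √(-20 - 626) - 461751 = √(-646) - 461751 = I*√646 - 461751 = -461751 + I*√646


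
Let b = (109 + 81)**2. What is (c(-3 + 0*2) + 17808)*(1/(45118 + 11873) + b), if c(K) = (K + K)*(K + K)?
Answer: 12237267100748/18997 ≈ 6.4417e+8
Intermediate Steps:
b = 36100 (b = 190**2 = 36100)
c(K) = 4*K**2 (c(K) = (2*K)*(2*K) = 4*K**2)
(c(-3 + 0*2) + 17808)*(1/(45118 + 11873) + b) = (4*(-3 + 0*2)**2 + 17808)*(1/(45118 + 11873) + 36100) = (4*(-3 + 0)**2 + 17808)*(1/56991 + 36100) = (4*(-3)**2 + 17808)*(1/56991 + 36100) = (4*9 + 17808)*(2057375101/56991) = (36 + 17808)*(2057375101/56991) = 17844*(2057375101/56991) = 12237267100748/18997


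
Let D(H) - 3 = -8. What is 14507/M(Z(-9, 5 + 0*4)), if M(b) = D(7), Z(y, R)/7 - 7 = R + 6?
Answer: -14507/5 ≈ -2901.4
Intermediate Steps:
D(H) = -5 (D(H) = 3 - 8 = -5)
Z(y, R) = 91 + 7*R (Z(y, R) = 49 + 7*(R + 6) = 49 + 7*(6 + R) = 49 + (42 + 7*R) = 91 + 7*R)
M(b) = -5
14507/M(Z(-9, 5 + 0*4)) = 14507/(-5) = 14507*(-⅕) = -14507/5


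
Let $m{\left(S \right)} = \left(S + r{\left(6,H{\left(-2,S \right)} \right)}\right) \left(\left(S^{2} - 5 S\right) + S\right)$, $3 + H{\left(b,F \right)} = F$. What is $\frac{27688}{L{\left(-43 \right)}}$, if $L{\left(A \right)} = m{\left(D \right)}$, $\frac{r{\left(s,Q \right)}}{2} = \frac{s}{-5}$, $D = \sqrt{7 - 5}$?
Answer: $\frac{1107520}{329} + \frac{1003690 \sqrt{2}}{329} \approx 7680.7$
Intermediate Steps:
$D = \sqrt{2} \approx 1.4142$
$H{\left(b,F \right)} = -3 + F$
$r{\left(s,Q \right)} = - \frac{2 s}{5}$ ($r{\left(s,Q \right)} = 2 \frac{s}{-5} = 2 s \left(- \frac{1}{5}\right) = 2 \left(- \frac{s}{5}\right) = - \frac{2 s}{5}$)
$m{\left(S \right)} = \left(- \frac{12}{5} + S\right) \left(S^{2} - 4 S\right)$ ($m{\left(S \right)} = \left(S - \frac{12}{5}\right) \left(\left(S^{2} - 5 S\right) + S\right) = \left(S - \frac{12}{5}\right) \left(S^{2} - 4 S\right) = \left(- \frac{12}{5} + S\right) \left(S^{2} - 4 S\right)$)
$L{\left(A \right)} = \frac{\sqrt{2} \left(58 - 32 \sqrt{2}\right)}{5}$ ($L{\left(A \right)} = \frac{\sqrt{2} \left(48 - 32 \sqrt{2} + 5 \left(\sqrt{2}\right)^{2}\right)}{5} = \frac{\sqrt{2} \left(48 - 32 \sqrt{2} + 5 \cdot 2\right)}{5} = \frac{\sqrt{2} \left(48 - 32 \sqrt{2} + 10\right)}{5} = \frac{\sqrt{2} \left(58 - 32 \sqrt{2}\right)}{5}$)
$\frac{27688}{L{\left(-43 \right)}} = \frac{27688}{- \frac{64}{5} + \frac{58 \sqrt{2}}{5}}$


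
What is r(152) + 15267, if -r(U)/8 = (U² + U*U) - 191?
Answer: -352869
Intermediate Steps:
r(U) = 1528 - 16*U² (r(U) = -8*((U² + U*U) - 191) = -8*((U² + U²) - 191) = -8*(2*U² - 191) = -8*(-191 + 2*U²) = 1528 - 16*U²)
r(152) + 15267 = (1528 - 16*152²) + 15267 = (1528 - 16*23104) + 15267 = (1528 - 369664) + 15267 = -368136 + 15267 = -352869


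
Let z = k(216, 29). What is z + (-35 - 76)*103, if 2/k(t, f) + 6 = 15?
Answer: -102895/9 ≈ -11433.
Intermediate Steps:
k(t, f) = 2/9 (k(t, f) = 2/(-6 + 15) = 2/9)
z = 2/9 ≈ 0.22222
z + (-35 - 76)*103 = 2/9 + (-35 - 76)*103 = 2/9 - 111*103 = 2/9 - 11433 = -102895/9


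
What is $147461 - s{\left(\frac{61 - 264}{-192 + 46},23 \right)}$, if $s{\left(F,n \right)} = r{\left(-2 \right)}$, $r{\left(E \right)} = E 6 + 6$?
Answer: $147467$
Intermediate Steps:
$r{\left(E \right)} = 6 + 6 E$ ($r{\left(E \right)} = 6 E + 6 = 6 + 6 E$)
$s{\left(F,n \right)} = -6$ ($s{\left(F,n \right)} = 6 + 6 \left(-2\right) = 6 - 12 = -6$)
$147461 - s{\left(\frac{61 - 264}{-192 + 46},23 \right)} = 147461 - -6 = 147461 + 6 = 147467$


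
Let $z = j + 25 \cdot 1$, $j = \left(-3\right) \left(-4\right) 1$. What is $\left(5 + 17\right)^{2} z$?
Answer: $17908$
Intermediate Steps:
$j = 12$ ($j = 12 \cdot 1 = 12$)
$z = 37$ ($z = 12 + 25 \cdot 1 = 12 + 25 = 37$)
$\left(5 + 17\right)^{2} z = \left(5 + 17\right)^{2} \cdot 37 = 22^{2} \cdot 37 = 484 \cdot 37 = 17908$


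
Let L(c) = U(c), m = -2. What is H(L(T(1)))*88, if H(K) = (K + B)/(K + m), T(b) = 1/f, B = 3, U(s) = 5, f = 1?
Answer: 704/3 ≈ 234.67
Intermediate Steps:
T(b) = 1 (T(b) = 1/1 = 1)
L(c) = 5
H(K) = (3 + K)/(-2 + K) (H(K) = (K + 3)/(K - 2) = (3 + K)/(-2 + K))
H(L(T(1)))*88 = ((3 + 5)/(-2 + 5))*88 = (8/3)*88 = 704/3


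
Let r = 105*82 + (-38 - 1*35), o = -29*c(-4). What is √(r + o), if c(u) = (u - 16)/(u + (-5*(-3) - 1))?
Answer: 3*√955 ≈ 92.709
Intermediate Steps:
c(u) = (-16 + u)/(14 + u) (c(u) = (-16 + u)/(u + (15 - 1)) = (-16 + u)/(u + 14) = (-16 + u)/(14 + u))
o = 58 (o = -29*(-16 - 4)/(14 - 4) = -29*(-20)/10 = -29*(-2) = 58)
r = 8537 (r = 8610 + (-38 - 35) = 8610 - 73 = 8537)
√(r + o) = √(8537 + 58) = √8595 = 3*√955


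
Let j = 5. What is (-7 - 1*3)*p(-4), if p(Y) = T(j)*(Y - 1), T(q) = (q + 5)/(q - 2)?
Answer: 500/3 ≈ 166.67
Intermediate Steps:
T(q) = (5 + q)/(-2 + q)
p(Y) = -10/3 + 10*Y/3 (p(Y) = ((5 + 5)/(-2 + 5))*(Y - 1) = (10/3)*(-1 + Y) = ((⅓)*10)*(-1 + Y) = 10*(-1 + Y)/3 = -10/3 + 10*Y/3)
(-7 - 1*3)*p(-4) = (-7 - 1*3)*(-10/3 + (10/3)*(-4)) = (-7 - 3)*(-10/3 - 40/3) = -10*(-50/3) = 500/3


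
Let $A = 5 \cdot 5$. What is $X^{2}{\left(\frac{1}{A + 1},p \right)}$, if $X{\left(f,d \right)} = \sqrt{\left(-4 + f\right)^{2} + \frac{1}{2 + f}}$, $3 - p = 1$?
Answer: $\frac{579853}{35828} \approx 16.184$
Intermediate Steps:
$A = 25$
$p = 2$ ($p = 3 - 1 = 2$)
$X^{2}{\left(\frac{1}{A + 1},p \right)} = \left(\sqrt{\frac{1 + \left(-4 + \frac{1}{25 + 1}\right)^{2} \left(2 + \frac{1}{25 + 1}\right)}{2 + \frac{1}{25 + 1}}}\right)^{2} = \left(\sqrt{\frac{1 + \left(-4 + \frac{1}{26}\right)^{2} \left(2 + \frac{1}{26}\right)}{2 + \frac{1}{26}}}\right)^{2} = \left(\sqrt{\frac{1 + \left(- \frac{103}{26}\right)^{2} \cdot \frac{53}{26}}{\frac{53}{26}}}\right)^{2} = \left(\sqrt{\frac{26 \left(1 + \frac{10609}{676} \cdot \frac{53}{26}\right)}{53}}\right)^{2} = \left(\sqrt{\frac{26 \left(1 + \frac{562277}{17576}\right)}{53}}\right)^{2} = \left(\sqrt{\frac{26}{53} \cdot \frac{579853}{17576}}\right)^{2} = \left(\sqrt{\frac{579853}{35828}}\right)^{2} = \left(\frac{\sqrt{30732209}}{1378}\right)^{2} = \frac{579853}{35828}$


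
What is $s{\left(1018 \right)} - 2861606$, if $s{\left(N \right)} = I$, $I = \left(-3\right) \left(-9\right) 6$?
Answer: $-2861444$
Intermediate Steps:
$I = 162$ ($I = 27 \cdot 6 = 162$)
$s{\left(N \right)} = 162$
$s{\left(1018 \right)} - 2861606 = 162 - 2861606 = -2861444$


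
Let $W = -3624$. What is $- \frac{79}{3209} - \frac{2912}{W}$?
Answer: $\frac{1132289}{1453677} \approx 0.77891$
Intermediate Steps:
$- \frac{79}{3209} - \frac{2912}{W} = - \frac{79}{3209} - \frac{2912}{-3624} = \left(-79\right) \frac{1}{3209} - - \frac{364}{453} = - \frac{79}{3209} + \frac{364}{453} = \frac{1132289}{1453677}$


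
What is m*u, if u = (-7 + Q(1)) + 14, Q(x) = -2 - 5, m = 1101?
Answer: 0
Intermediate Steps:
Q(x) = -7
u = 0 (u = (-7 - 7) + 14 = -14 + 14 = 0)
m*u = 1101*0 = 0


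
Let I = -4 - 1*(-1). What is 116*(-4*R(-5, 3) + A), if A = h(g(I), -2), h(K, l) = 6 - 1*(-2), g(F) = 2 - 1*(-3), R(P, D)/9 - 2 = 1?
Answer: -11600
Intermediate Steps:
R(P, D) = 27 (R(P, D) = 18 + 9*1 = 18 + 9 = 27)
I = -3 (I = -4 + 1 = -3)
g(F) = 5 (g(F) = 2 + 3 = 5)
h(K, l) = 8 (h(K, l) = 6 + 2 = 8)
A = 8
116*(-4*R(-5, 3) + A) = 116*(-4*27 + 8) = 116*(-108 + 8) = 116*(-100) = -11600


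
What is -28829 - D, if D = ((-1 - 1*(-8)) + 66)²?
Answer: -34158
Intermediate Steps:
D = 5329 (D = ((-1 + 8) + 66)² = (7 + 66)² = 73² = 5329)
-28829 - D = -28829 - 1*5329 = -28829 - 5329 = -34158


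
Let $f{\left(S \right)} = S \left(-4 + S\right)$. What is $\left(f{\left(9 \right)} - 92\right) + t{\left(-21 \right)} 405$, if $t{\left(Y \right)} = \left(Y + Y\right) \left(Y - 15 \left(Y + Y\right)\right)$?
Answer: $-10359137$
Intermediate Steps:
$t{\left(Y \right)} = - 58 Y^{2}$ ($t{\left(Y \right)} = 2 Y \left(Y - 15 \cdot 2 Y\right) = 2 Y \left(Y - 30 Y\right) = 2 Y \left(- 29 Y\right) = - 58 Y^{2}$)
$\left(f{\left(9 \right)} - 92\right) + t{\left(-21 \right)} 405 = \left(9 \left(-4 + 9\right) - 92\right) + - 58 \left(-21\right)^{2} \cdot 405 = \left(9 \cdot 5 - 92\right) + \left(-58\right) 441 \cdot 405 = \left(45 - 92\right) - 10359090 = -47 - 10359090 = -10359137$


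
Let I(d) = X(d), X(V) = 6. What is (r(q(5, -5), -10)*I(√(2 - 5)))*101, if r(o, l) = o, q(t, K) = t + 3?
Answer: 4848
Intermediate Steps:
q(t, K) = 3 + t
I(d) = 6
(r(q(5, -5), -10)*I(√(2 - 5)))*101 = ((3 + 5)*6)*101 = (8*6)*101 = 48*101 = 4848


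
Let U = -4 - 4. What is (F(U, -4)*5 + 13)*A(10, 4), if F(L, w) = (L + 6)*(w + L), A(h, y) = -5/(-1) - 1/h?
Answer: 6517/10 ≈ 651.70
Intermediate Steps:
A(h, y) = 5 - 1/h (A(h, y) = -5*(-1) - 1/h = 5 - 1/h)
U = -8
F(L, w) = (6 + L)*(L + w)
(F(U, -4)*5 + 13)*A(10, 4) = (((-8)**2 + 6*(-8) + 6*(-4) - 8*(-4))*5 + 13)*(5 - 1/10) = ((64 - 48 - 24 + 32)*5 + 13)*(5 - 1*1/10) = (24*5 + 13)*(5 - 1/10) = (120 + 13)*(49/10) = 133*(49/10) = 6517/10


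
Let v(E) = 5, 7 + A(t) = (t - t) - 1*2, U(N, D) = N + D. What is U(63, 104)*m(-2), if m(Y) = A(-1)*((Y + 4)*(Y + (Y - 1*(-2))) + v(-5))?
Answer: -1503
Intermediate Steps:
U(N, D) = D + N
A(t) = -9 (A(t) = -7 + ((t - t) - 1*2) = -7 + (0 - 2) = -7 - 2 = -9)
m(Y) = -45 - 9*(2 + 2*Y)*(4 + Y) (m(Y) = -9*((Y + 4)*(Y + (Y - 1*(-2))) + 5) = -9*((4 + Y)*(Y + (Y + 2)) + 5) = -9*((4 + Y)*(Y + (2 + Y)) + 5) = -9*((4 + Y)*(2 + 2*Y) + 5) = -9*((2 + 2*Y)*(4 + Y) + 5) = -9*(5 + (2 + 2*Y)*(4 + Y)) = -45 - 9*(2 + 2*Y)*(4 + Y))
U(63, 104)*m(-2) = (104 + 63)*(-117 - 90*(-2) - 18*(-2)²) = 167*(-117 + 180 - 18*4) = 167*(-117 + 180 - 72) = 167*(-9) = -1503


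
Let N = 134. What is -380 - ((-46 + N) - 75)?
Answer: -393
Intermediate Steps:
-380 - ((-46 + N) - 75) = -380 - ((-46 + 134) - 75) = -380 - (88 - 75) = -380 - 1*13 = -380 - 13 = -393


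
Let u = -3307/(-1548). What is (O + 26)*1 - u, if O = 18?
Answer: 64805/1548 ≈ 41.864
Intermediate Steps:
u = 3307/1548 (u = -3307*(-1/1548) = 3307/1548 ≈ 2.1363)
(O + 26)*1 - u = (18 + 26)*1 - 1*3307/1548 = 44*1 - 3307/1548 = 44 - 3307/1548 = 64805/1548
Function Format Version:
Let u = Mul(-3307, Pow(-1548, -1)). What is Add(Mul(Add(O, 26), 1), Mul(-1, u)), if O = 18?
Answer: Rational(64805, 1548) ≈ 41.864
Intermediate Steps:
u = Rational(3307, 1548) (u = Mul(-3307, Rational(-1, 1548)) = Rational(3307, 1548) ≈ 2.1363)
Add(Mul(Add(O, 26), 1), Mul(-1, u)) = Add(Mul(Add(18, 26), 1), Mul(-1, Rational(3307, 1548))) = Add(Mul(44, 1), Rational(-3307, 1548)) = Add(44, Rational(-3307, 1548)) = Rational(64805, 1548)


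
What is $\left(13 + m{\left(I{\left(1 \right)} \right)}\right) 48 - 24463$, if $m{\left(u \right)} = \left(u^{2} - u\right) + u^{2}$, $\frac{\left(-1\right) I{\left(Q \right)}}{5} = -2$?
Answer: $-14719$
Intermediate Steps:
$I{\left(Q \right)} = 10$ ($I{\left(Q \right)} = \left(-5\right) \left(-2\right) = 10$)
$m{\left(u \right)} = - u + 2 u^{2}$
$\left(13 + m{\left(I{\left(1 \right)} \right)}\right) 48 - 24463 = \left(13 + 10 \left(-1 + 2 \cdot 10\right)\right) 48 - 24463 = \left(13 + 10 \left(-1 + 20\right)\right) 48 - 24463 = \left(13 + 10 \cdot 19\right) 48 - 24463 = \left(13 + 190\right) 48 - 24463 = 203 \cdot 48 - 24463 = 9744 - 24463 = -14719$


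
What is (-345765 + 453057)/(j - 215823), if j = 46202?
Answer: -107292/169621 ≈ -0.63254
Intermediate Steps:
(-345765 + 453057)/(j - 215823) = (-345765 + 453057)/(46202 - 215823) = 107292/(-169621) = 107292*(-1/169621) = -107292/169621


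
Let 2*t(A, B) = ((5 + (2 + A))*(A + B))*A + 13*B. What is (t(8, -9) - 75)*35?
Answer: -13545/2 ≈ -6772.5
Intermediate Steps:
t(A, B) = 13*B/2 + A*(7 + A)*(A + B)/2 (t(A, B) = (((5 + (2 + A))*(A + B))*A + 13*B)/2 = (((7 + A)*(A + B))*A + 13*B)/2 = (A*(7 + A)*(A + B) + 13*B)/2 = (13*B + A*(7 + A)*(A + B))/2 = 13*B/2 + A*(7 + A)*(A + B)/2)
(t(8, -9) - 75)*35 = (((1/2)*8**3 + (7/2)*8**2 + (13/2)*(-9) + (1/2)*(-9)*8**2 + (7/2)*8*(-9)) - 75)*35 = (((1/2)*512 + (7/2)*64 - 117/2 + (1/2)*(-9)*64 - 252) - 75)*35 = ((256 + 224 - 117/2 - 288 - 252) - 75)*35 = (-237/2 - 75)*35 = -387/2*35 = -13545/2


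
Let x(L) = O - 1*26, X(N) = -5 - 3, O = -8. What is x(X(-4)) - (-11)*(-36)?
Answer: -430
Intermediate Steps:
X(N) = -8
x(L) = -34 (x(L) = -8 - 1*26 = -8 - 26 = -34)
x(X(-4)) - (-11)*(-36) = -34 - (-11)*(-36) = -34 - 1*396 = -34 - 396 = -430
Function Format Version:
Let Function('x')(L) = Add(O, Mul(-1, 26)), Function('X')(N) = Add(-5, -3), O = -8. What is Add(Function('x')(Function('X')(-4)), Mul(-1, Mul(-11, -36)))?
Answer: -430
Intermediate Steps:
Function('X')(N) = -8
Function('x')(L) = -34 (Function('x')(L) = Add(-8, Mul(-1, 26)) = Add(-8, -26) = -34)
Add(Function('x')(Function('X')(-4)), Mul(-1, Mul(-11, -36))) = Add(-34, Mul(-1, Mul(-11, -36))) = Add(-34, Mul(-1, 396)) = Add(-34, -396) = -430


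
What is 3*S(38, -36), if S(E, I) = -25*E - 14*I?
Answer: -1338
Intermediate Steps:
3*S(38, -36) = 3*(-25*38 - 14*(-36)) = 3*(-950 + 504) = 3*(-446) = -1338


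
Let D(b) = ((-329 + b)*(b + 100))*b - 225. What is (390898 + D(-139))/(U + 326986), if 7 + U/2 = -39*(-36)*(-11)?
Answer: -2146355/296084 ≈ -7.2491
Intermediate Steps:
U = -30902 (U = -14 + 2*(-39*(-36)*(-11)) = -14 + 2*(1404*(-11)) = -14 + 2*(-15444) = -14 - 30888 = -30902)
D(b) = -225 + b*(-329 + b)*(100 + b) (D(b) = ((-329 + b)*(100 + b))*b - 225 = b*(-329 + b)*(100 + b) - 225 = -225 + b*(-329 + b)*(100 + b))
(390898 + D(-139))/(U + 326986) = (390898 + (-225 + (-139)**3 - 32900*(-139) - 229*(-139)**2))/(-30902 + 326986) = (390898 + (-225 - 2685619 + 4573100 - 229*19321))/296084 = (390898 + (-225 - 2685619 + 4573100 - 4424509))*(1/296084) = (390898 - 2537253)*(1/296084) = -2146355*1/296084 = -2146355/296084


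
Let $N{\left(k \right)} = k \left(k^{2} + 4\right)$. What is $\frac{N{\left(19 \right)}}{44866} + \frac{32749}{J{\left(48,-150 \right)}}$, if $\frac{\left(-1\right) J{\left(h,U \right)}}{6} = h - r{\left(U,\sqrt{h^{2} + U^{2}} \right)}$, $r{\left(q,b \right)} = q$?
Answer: $- \frac{730538927}{26650404} \approx -27.412$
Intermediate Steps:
$J{\left(h,U \right)} = - 6 h + 6 U$ ($J{\left(h,U \right)} = - 6 \left(h - U\right) = - 6 h + 6 U$)
$N{\left(k \right)} = k \left(4 + k^{2}\right)$
$\frac{N{\left(19 \right)}}{44866} + \frac{32749}{J{\left(48,-150 \right)}} = \frac{19 \left(4 + 19^{2}\right)}{44866} + \frac{32749}{\left(-6\right) 48 + 6 \left(-150\right)} = 19 \left(4 + 361\right) \frac{1}{44866} + \frac{32749}{-288 - 900} = 19 \cdot 365 \cdot \frac{1}{44866} + \frac{32749}{-1188} = 6935 \cdot \frac{1}{44866} + 32749 \left(- \frac{1}{1188}\right) = \frac{6935}{44866} - \frac{32749}{1188} = - \frac{730538927}{26650404}$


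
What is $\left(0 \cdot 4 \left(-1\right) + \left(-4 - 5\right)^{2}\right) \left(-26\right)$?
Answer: $-2106$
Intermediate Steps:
$\left(0 \cdot 4 \left(-1\right) + \left(-4 - 5\right)^{2}\right) \left(-26\right) = \left(0 \left(-1\right) + \left(-9\right)^{2}\right) \left(-26\right) = \left(0 + 81\right) \left(-26\right) = 81 \left(-26\right) = -2106$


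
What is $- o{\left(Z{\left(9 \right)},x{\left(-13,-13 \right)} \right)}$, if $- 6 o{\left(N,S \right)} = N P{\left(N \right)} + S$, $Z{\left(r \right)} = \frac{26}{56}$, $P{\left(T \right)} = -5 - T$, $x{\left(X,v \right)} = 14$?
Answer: $\frac{8987}{4704} \approx 1.9105$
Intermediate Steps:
$Z{\left(r \right)} = \frac{13}{28}$ ($Z{\left(r \right)} = 26 \cdot \frac{1}{56} = \frac{13}{28}$)
$o{\left(N,S \right)} = - \frac{S}{6} - \frac{N \left(-5 - N\right)}{6}$ ($o{\left(N,S \right)} = - \frac{N \left(-5 - N\right) + S}{6} = - \frac{S + N \left(-5 - N\right)}{6} = - \frac{S}{6} - \frac{N \left(-5 - N\right)}{6}$)
$- o{\left(Z{\left(9 \right)},x{\left(-13,-13 \right)} \right)} = - (\left(- \frac{1}{6}\right) 14 + \frac{1}{6} \cdot \frac{13}{28} \left(5 + \frac{13}{28}\right)) = - (- \frac{7}{3} + \frac{1}{6} \cdot \frac{13}{28} \cdot \frac{153}{28}) = - (- \frac{7}{3} + \frac{663}{1568}) = \left(-1\right) \left(- \frac{8987}{4704}\right) = \frac{8987}{4704}$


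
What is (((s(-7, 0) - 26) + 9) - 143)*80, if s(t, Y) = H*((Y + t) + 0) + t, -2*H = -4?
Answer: -14480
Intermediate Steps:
H = 2 (H = -1/2*(-4) = 2)
s(t, Y) = 2*Y + 3*t (s(t, Y) = 2*((Y + t) + 0) + t = 2*(Y + t) + t = (2*Y + 2*t) + t = 2*Y + 3*t)
(((s(-7, 0) - 26) + 9) - 143)*80 = ((((2*0 + 3*(-7)) - 26) + 9) - 143)*80 = ((((0 - 21) - 26) + 9) - 143)*80 = (((-21 - 26) + 9) - 143)*80 = ((-47 + 9) - 143)*80 = (-38 - 143)*80 = -181*80 = -14480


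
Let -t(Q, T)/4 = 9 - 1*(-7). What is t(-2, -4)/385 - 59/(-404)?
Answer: -3141/155540 ≈ -0.020194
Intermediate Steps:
t(Q, T) = -64 (t(Q, T) = -4*(9 - 1*(-7)) = -4*(9 + 7) = -4*16 = -64)
t(-2, -4)/385 - 59/(-404) = -64/385 - 59/(-404) = -64*1/385 - 59*(-1/404) = -64/385 + 59/404 = -3141/155540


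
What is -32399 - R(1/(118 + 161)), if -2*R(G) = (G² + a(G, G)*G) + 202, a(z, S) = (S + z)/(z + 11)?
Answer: -3859156727723/119485935 ≈ -32298.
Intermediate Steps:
a(z, S) = (S + z)/(11 + z)
R(G) = -101 - G²/2 - G²/(11 + G) (R(G) = -((G² + ((G + G)/(11 + G))*G) + 202)/2 = -((G² + ((2*G)/(11 + G))*G) + 202)/2 = -((G² + (2*G/(11 + G))*G) + 202)/2 = -((G² + 2*G²/(11 + G)) + 202)/2 = -(202 + G² + 2*G²/(11 + G))/2 = -101 - G²/2 - G²/(11 + G))
-32399 - R(1/(118 + 161)) = -32399 - (-(1/(118 + 161))² + (-202 - (1/(118 + 161))²)*(11 + 1/(118 + 161))/2)/(11 + 1/(118 + 161)) = -32399 - (-(1/279)² + (-202 - (1/279)²)*(11 + 1/279)/2)/(11 + 1/279) = -32399 - (-1*1/77841 + (½)*(-202 - 1*1/77841)*(3070/279))/3070/279 = -32399 - 279*(-1/77841 + (½)*(-202 - 1/77841)*(3070/279))/3070 = -32399 - 279*(-1/77841 + (½)*(-15723883/77841)*(3070/279))/3070 = -32399 - 279*(-1/77841 - 24136160405/21717639)/3070 = -32399 - 279*(-24136160684)/(3070*21717639) = -32399 - 1*(-12068080342/119485935) = -32399 + 12068080342/119485935 = -3859156727723/119485935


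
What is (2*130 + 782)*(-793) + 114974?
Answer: -711332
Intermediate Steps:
(2*130 + 782)*(-793) + 114974 = (260 + 782)*(-793) + 114974 = 1042*(-793) + 114974 = -826306 + 114974 = -711332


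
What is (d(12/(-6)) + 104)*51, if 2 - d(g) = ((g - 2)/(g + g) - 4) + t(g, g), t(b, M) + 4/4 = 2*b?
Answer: 5814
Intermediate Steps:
t(b, M) = -1 + 2*b
d(g) = 7 - 2*g - (-2 + g)/(2*g) (d(g) = 2 - (((g - 2)/(g + g) - 4) + (-1 + 2*g)) = 2 - (((-2 + g)/((2*g)) - 4) + (-1 + 2*g)) = 2 - (((-2 + g)*(1/(2*g)) - 4) + (-1 + 2*g)) = 2 - (((-2 + g)/(2*g) - 4) + (-1 + 2*g)) = 2 - ((-4 + (-2 + g)/(2*g)) + (-1 + 2*g)) = 2 - (-5 + 2*g + (-2 + g)/(2*g)) = 2 + (5 - 2*g - (-2 + g)/(2*g)) = 7 - 2*g - (-2 + g)/(2*g))
(d(12/(-6)) + 104)*51 = ((13/2 + 1/(12/(-6)) - 24/(-6)) + 104)*51 = ((13/2 + 1/(12*(-⅙)) - 24*(-1)/6) + 104)*51 = ((13/2 + 1/(-2) - 2*(-2)) + 104)*51 = ((13/2 - ½ + 4) + 104)*51 = (10 + 104)*51 = 114*51 = 5814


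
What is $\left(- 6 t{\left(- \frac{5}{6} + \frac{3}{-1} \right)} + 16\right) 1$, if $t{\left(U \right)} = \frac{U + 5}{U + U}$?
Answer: $\frac{389}{23} \approx 16.913$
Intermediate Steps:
$t{\left(U \right)} = \frac{5 + U}{2 U}$
$\left(- 6 t{\left(- \frac{5}{6} + \frac{3}{-1} \right)} + 16\right) 1 = \left(- 6 \frac{5 + \left(- \frac{5}{6} + \frac{3}{-1}\right)}{2 \left(- \frac{5}{6} + \frac{3}{-1}\right)} + 16\right) 1 = \left(- 6 \frac{5 + \left(\left(-5\right) \frac{1}{6} + 3 \left(-1\right)\right)}{2 \left(\left(-5\right) \frac{1}{6} + 3 \left(-1\right)\right)} + 16\right) 1 = \left(- 6 \frac{5 - \frac{23}{6}}{2 \left(- \frac{5}{6} - 3\right)} + 16\right) 1 = \left(- 6 \frac{5 - \frac{23}{6}}{2 \left(- \frac{23}{6}\right)} + 16\right) 1 = \left(- 6 \cdot \frac{1}{2} \left(- \frac{6}{23}\right) \frac{7}{6} + 16\right) 1 = \left(\left(-6\right) \left(- \frac{7}{46}\right) + 16\right) 1 = \left(\frac{21}{23} + 16\right) 1 = \frac{389}{23} \cdot 1 = \frac{389}{23}$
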